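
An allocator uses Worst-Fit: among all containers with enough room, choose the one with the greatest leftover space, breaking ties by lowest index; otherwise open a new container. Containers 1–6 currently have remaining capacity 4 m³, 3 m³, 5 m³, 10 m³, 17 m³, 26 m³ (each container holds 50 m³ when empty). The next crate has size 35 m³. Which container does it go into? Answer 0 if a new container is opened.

0

No container has ≥ 35 m³ free, so a new container is opened.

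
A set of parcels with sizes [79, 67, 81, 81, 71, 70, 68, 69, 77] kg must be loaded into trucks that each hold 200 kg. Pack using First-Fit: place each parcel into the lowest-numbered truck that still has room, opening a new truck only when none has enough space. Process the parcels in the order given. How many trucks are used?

truck 1: place 79 kg, 121 kg left
truck 1: place 67 kg, 54 kg left
truck 2: place 81 kg, 119 kg left
truck 2: place 81 kg, 38 kg left
truck 3: place 71 kg, 129 kg left
truck 3: place 70 kg, 59 kg left
truck 4: place 68 kg, 132 kg left
truck 4: place 69 kg, 63 kg left
truck 5: place 77 kg, 123 kg left

5 trucks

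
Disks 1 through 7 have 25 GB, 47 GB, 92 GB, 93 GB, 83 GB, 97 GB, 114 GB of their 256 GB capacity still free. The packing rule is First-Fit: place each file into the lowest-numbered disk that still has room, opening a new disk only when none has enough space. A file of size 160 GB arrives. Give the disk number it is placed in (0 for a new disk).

0

No disk has ≥ 160 GB free, so a new disk is opened.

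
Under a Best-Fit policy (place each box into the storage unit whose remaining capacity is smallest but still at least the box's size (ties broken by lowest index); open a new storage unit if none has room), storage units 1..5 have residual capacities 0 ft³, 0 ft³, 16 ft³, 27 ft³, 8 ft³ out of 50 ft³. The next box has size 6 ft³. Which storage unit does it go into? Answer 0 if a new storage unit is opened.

5

Storage units with room: storage unit 3 (16 ft³), storage unit 4 (27 ft³), storage unit 5 (8 ft³).
Tightest fit is storage unit 5 with 8 ft³ free.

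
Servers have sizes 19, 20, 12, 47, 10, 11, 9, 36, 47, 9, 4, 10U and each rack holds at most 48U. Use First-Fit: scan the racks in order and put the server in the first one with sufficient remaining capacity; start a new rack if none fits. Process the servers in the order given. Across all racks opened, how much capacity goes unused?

19U → rack 1 (remaining 29U)
20U → rack 1 (remaining 9U)
12U → rack 2 (remaining 36U)
47U → rack 3 (remaining 1U)
10U → rack 2 (remaining 26U)
11U → rack 2 (remaining 15U)
9U → rack 1 (remaining 0U)
36U → rack 4 (remaining 12U)
47U → rack 5 (remaining 1U)
9U → rack 2 (remaining 6U)
4U → rack 2 (remaining 2U)
10U → rack 4 (remaining 2U)
5 racks × 48U = 240U; used 234U; unused 6U.

6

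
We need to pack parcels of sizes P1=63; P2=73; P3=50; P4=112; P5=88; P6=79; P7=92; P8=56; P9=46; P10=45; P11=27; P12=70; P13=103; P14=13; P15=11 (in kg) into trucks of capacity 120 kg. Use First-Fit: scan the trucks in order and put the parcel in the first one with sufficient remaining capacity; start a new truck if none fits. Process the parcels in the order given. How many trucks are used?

Put P1 (63 kg) in truck 1; 57 kg remain.
Put P2 (73 kg) in truck 2; 47 kg remain.
Put P3 (50 kg) in truck 1; 7 kg remain.
Put P4 (112 kg) in truck 3; 8 kg remain.
Put P5 (88 kg) in truck 4; 32 kg remain.
Put P6 (79 kg) in truck 5; 41 kg remain.
Put P7 (92 kg) in truck 6; 28 kg remain.
Put P8 (56 kg) in truck 7; 64 kg remain.
Put P9 (46 kg) in truck 2; 1 kg remain.
Put P10 (45 kg) in truck 7; 19 kg remain.
Put P11 (27 kg) in truck 4; 5 kg remain.
Put P12 (70 kg) in truck 8; 50 kg remain.
Put P13 (103 kg) in truck 9; 17 kg remain.
Put P14 (13 kg) in truck 5; 28 kg remain.
Put P15 (11 kg) in truck 5; 17 kg remain.
Final trucks: [63,50] [73,46] [112] [88,27] [79,13,11] [92] [56,45] [70] [103].

9 trucks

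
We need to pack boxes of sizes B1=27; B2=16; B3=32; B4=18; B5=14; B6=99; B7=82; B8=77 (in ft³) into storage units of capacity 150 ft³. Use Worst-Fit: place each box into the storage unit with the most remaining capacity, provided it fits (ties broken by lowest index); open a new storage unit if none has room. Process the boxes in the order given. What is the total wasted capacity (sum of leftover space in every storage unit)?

235

B1 (27 ft³) → storage unit 1 (remaining 123 ft³)
B2 (16 ft³) → storage unit 1 (remaining 107 ft³)
B3 (32 ft³) → storage unit 1 (remaining 75 ft³)
B4 (18 ft³) → storage unit 1 (remaining 57 ft³)
B5 (14 ft³) → storage unit 1 (remaining 43 ft³)
B6 (99 ft³) → storage unit 2 (remaining 51 ft³)
B7 (82 ft³) → storage unit 3 (remaining 68 ft³)
B8 (77 ft³) → storage unit 4 (remaining 73 ft³)
4 storage units × 150 ft³ = 600 ft³; used 365 ft³; unused 235 ft³.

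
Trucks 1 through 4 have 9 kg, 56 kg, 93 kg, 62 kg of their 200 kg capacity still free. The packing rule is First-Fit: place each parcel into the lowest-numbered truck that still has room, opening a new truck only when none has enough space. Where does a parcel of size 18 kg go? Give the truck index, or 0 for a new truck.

Trucks with room: truck 2 (56 kg), truck 3 (93 kg), truck 4 (62 kg).
The first with room is truck 2.

2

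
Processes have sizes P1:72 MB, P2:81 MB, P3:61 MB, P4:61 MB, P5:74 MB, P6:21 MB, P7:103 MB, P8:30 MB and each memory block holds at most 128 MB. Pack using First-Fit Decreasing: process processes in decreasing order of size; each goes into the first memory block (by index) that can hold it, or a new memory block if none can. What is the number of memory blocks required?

Sorted descending: 103, 81, 74, 72, 61, 61, 30, 21.
103 MB → memory block 1 (remaining 25 MB)
81 MB → memory block 2 (remaining 47 MB)
74 MB → memory block 3 (remaining 54 MB)
72 MB → memory block 4 (remaining 56 MB)
61 MB → memory block 5 (remaining 67 MB)
61 MB → memory block 5 (remaining 6 MB)
30 MB → memory block 2 (remaining 17 MB)
21 MB → memory block 1 (remaining 4 MB)
Final memory blocks: [103,21] [81,30] [74] [72] [61,61].

5 memory blocks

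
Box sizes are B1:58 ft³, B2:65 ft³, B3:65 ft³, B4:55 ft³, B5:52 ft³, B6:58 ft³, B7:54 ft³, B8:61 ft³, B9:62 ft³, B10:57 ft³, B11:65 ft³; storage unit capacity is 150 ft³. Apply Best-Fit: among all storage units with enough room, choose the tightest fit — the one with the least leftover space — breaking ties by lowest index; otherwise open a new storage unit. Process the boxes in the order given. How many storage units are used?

B1 (58 ft³) → storage unit 1 (remaining 92 ft³)
B2 (65 ft³) → storage unit 1 (remaining 27 ft³)
B3 (65 ft³) → storage unit 2 (remaining 85 ft³)
B4 (55 ft³) → storage unit 2 (remaining 30 ft³)
B5 (52 ft³) → storage unit 3 (remaining 98 ft³)
B6 (58 ft³) → storage unit 3 (remaining 40 ft³)
B7 (54 ft³) → storage unit 4 (remaining 96 ft³)
B8 (61 ft³) → storage unit 4 (remaining 35 ft³)
B9 (62 ft³) → storage unit 5 (remaining 88 ft³)
B10 (57 ft³) → storage unit 5 (remaining 31 ft³)
B11 (65 ft³) → storage unit 6 (remaining 85 ft³)
Final storage units: [58,65] [65,55] [52,58] [54,61] [62,57] [65].

6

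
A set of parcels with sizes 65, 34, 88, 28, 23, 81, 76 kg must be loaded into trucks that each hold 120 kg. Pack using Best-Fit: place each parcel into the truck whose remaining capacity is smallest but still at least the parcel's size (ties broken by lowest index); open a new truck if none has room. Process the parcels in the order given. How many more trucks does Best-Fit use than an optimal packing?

0

Best-Fit: [65,34] [88,28] [23,81] [76] → 4 trucks.
Total size 395 kg; any packing needs at least ⌈395/120⌉ = 4 trucks.
So 4 is already optimal.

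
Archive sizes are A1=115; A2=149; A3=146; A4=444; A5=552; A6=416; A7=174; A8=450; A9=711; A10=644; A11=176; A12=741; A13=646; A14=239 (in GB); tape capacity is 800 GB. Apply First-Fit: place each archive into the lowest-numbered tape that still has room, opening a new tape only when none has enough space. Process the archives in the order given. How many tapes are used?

9 tapes

tape 1: place A1 (115 GB), 685 GB left
tape 1: place A2 (149 GB), 536 GB left
tape 1: place A3 (146 GB), 390 GB left
tape 2: place A4 (444 GB), 356 GB left
tape 3: place A5 (552 GB), 248 GB left
tape 4: place A6 (416 GB), 384 GB left
tape 1: place A7 (174 GB), 216 GB left
tape 5: place A8 (450 GB), 350 GB left
tape 6: place A9 (711 GB), 89 GB left
tape 7: place A10 (644 GB), 156 GB left
tape 1: place A11 (176 GB), 40 GB left
tape 8: place A12 (741 GB), 59 GB left
tape 9: place A13 (646 GB), 154 GB left
tape 2: place A14 (239 GB), 117 GB left
Final tapes: [115,149,146,174,176] [444,239] [552] [416] [450] [711] [644] [741] [646].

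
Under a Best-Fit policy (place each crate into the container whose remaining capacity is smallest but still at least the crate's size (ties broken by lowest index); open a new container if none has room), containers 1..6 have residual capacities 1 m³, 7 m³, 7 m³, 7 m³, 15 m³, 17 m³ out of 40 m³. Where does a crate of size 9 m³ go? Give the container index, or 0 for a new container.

Containers with room: container 5 (15 m³), container 6 (17 m³).
Tightest fit is container 5 with 15 m³ free.

5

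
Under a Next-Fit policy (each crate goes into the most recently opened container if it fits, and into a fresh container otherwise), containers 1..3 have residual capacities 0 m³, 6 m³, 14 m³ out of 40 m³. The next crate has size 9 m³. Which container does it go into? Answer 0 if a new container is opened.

3

Next-Fit only looks at container 3, which has 14 m³ free.
9 m³ fits there.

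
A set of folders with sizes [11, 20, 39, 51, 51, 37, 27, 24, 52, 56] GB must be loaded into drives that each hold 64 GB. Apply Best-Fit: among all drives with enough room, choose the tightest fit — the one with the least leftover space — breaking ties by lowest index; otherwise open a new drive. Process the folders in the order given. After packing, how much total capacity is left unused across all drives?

80

Put 11 GB in drive 1; 53 GB remain.
Put 20 GB in drive 1; 33 GB remain.
Put 39 GB in drive 2; 25 GB remain.
Put 51 GB in drive 3; 13 GB remain.
Put 51 GB in drive 4; 13 GB remain.
Put 37 GB in drive 5; 27 GB remain.
Put 27 GB in drive 5; 0 GB remain.
Put 24 GB in drive 2; 1 GB remain.
Put 52 GB in drive 6; 12 GB remain.
Put 56 GB in drive 7; 8 GB remain.
7 drives × 64 GB = 448 GB; used 368 GB; unused 80 GB.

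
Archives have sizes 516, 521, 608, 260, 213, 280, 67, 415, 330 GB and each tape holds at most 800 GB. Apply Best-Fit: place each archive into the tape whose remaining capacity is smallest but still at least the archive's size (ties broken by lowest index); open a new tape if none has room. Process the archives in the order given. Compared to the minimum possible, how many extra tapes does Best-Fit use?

Best-Fit: [516,213,67] [521,260] [608] [280,415] [330] → 5 tapes.
Total size 3210 GB; any packing needs at least ⌈3210/800⌉ = 5 tapes.
So 5 is already optimal.

0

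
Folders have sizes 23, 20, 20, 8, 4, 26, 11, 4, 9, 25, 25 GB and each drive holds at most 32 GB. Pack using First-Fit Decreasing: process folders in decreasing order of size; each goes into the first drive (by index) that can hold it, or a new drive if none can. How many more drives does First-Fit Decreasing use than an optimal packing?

0

First-Fit Decreasing: [26,4] [25,4] [25] [23,9] [20,11] [20,8] → 6 drives.
Total size 175 GB; any packing needs at least ⌈175/32⌉ = 6 drives.
So 6 is already optimal.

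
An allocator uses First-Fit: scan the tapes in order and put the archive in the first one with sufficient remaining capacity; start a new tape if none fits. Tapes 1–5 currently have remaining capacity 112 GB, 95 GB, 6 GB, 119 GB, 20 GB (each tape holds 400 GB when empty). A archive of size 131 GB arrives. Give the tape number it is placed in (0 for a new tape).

No tape has ≥ 131 GB free, so a new tape is opened.

0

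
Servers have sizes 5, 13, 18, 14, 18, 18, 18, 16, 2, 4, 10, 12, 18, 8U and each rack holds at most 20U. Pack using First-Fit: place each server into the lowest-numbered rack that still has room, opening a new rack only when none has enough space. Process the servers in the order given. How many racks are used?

5U → rack 1 (remaining 15U)
13U → rack 1 (remaining 2U)
18U → rack 2 (remaining 2U)
14U → rack 3 (remaining 6U)
18U → rack 4 (remaining 2U)
18U → rack 5 (remaining 2U)
18U → rack 6 (remaining 2U)
16U → rack 7 (remaining 4U)
2U → rack 1 (remaining 0U)
4U → rack 3 (remaining 2U)
10U → rack 8 (remaining 10U)
12U → rack 9 (remaining 8U)
18U → rack 10 (remaining 2U)
8U → rack 8 (remaining 2U)

10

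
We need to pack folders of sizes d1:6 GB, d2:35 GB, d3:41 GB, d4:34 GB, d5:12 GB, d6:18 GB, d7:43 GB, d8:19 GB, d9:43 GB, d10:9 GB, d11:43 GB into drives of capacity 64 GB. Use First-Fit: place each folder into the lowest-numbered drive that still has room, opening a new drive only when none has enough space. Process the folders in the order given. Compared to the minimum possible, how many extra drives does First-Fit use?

First-Fit: [6,35,12,9] [41,18] [34,19] [43] [43] [43] → 6 drives.
6 folders exceed 32 GB (half the capacity), and no two of those can share a drive, so at least 6 drives are needed.
So 6 is already optimal.

0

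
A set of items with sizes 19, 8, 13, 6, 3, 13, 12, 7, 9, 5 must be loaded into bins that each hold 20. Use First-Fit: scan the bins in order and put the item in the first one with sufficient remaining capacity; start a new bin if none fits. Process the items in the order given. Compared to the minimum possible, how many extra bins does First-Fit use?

First-Fit: [19] [8,6,3] [13,7] [13,5] [12] [9] → 6 bins.
Total size 95; any packing needs at least ⌈95/20⌉ = 5 bins.
An optimal packing achieves that bound: [19] [13,7] [13,6] [12,8] [9,5,3] → 5 bins.
Excess: 6 − 5 = 1.

1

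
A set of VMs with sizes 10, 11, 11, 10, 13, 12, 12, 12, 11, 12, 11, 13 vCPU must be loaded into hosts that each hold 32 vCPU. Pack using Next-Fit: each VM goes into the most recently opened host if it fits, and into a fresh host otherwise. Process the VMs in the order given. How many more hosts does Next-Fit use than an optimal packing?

Next-Fit: [10,11,11] [10,13] [12,12] [12,11] [12,11] [13] → 6 hosts.
Total size 138 vCPU; any packing needs at least ⌈138/32⌉ = 5 hosts.
An optimal packing achieves that bound: [13,13] [12,12] [12,12] [11,11,10] [11,11,10] → 5 hosts.
Excess: 6 − 5 = 1.

1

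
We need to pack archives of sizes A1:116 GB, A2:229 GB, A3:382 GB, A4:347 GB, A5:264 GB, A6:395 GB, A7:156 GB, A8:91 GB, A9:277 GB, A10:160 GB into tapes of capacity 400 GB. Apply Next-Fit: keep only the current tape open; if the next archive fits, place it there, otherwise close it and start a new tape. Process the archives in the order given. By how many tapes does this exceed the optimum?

Next-Fit: [116,229] [382] [347] [264] [395] [156,91] [277] [160] → 8 tapes.
Total size 2417 GB; any packing needs at least ⌈2417/400⌉ = 7 tapes.
An optimal packing achieves that bound: [395] [382] [347] [277,116] [264,91] [229,160] [156] → 7 tapes.
Excess: 8 − 7 = 1.

1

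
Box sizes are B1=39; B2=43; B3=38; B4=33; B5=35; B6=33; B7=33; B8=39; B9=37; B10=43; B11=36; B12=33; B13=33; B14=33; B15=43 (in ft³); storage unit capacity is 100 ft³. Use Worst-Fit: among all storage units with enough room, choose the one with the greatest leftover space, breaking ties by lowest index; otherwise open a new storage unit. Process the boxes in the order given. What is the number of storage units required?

8

B1 (39 ft³) → storage unit 1 (remaining 61 ft³)
B2 (43 ft³) → storage unit 1 (remaining 18 ft³)
B3 (38 ft³) → storage unit 2 (remaining 62 ft³)
B4 (33 ft³) → storage unit 2 (remaining 29 ft³)
B5 (35 ft³) → storage unit 3 (remaining 65 ft³)
B6 (33 ft³) → storage unit 3 (remaining 32 ft³)
B7 (33 ft³) → storage unit 4 (remaining 67 ft³)
B8 (39 ft³) → storage unit 4 (remaining 28 ft³)
B9 (37 ft³) → storage unit 5 (remaining 63 ft³)
B10 (43 ft³) → storage unit 5 (remaining 20 ft³)
B11 (36 ft³) → storage unit 6 (remaining 64 ft³)
B12 (33 ft³) → storage unit 6 (remaining 31 ft³)
B13 (33 ft³) → storage unit 7 (remaining 67 ft³)
B14 (33 ft³) → storage unit 7 (remaining 34 ft³)
B15 (43 ft³) → storage unit 8 (remaining 57 ft³)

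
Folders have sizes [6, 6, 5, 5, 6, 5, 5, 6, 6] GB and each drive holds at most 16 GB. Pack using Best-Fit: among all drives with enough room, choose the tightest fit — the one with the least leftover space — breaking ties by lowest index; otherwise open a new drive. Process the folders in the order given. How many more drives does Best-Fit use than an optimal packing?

Best-Fit: [6,6] [5,5,6] [5,5,6] [6] → 4 drives.
Total size 50 GB; any packing needs at least ⌈50/16⌉ = 4 drives.
So 4 is already optimal.

0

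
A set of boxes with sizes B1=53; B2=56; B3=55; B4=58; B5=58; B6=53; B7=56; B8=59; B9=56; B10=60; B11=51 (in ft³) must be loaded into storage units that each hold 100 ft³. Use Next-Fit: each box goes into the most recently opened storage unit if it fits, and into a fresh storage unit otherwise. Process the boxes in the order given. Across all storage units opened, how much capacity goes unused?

B1 (53 ft³) → storage unit 1 (remaining 47 ft³)
B2 (56 ft³) → storage unit 2 (remaining 44 ft³)
B3 (55 ft³) → storage unit 3 (remaining 45 ft³)
B4 (58 ft³) → storage unit 4 (remaining 42 ft³)
B5 (58 ft³) → storage unit 5 (remaining 42 ft³)
B6 (53 ft³) → storage unit 6 (remaining 47 ft³)
B7 (56 ft³) → storage unit 7 (remaining 44 ft³)
B8 (59 ft³) → storage unit 8 (remaining 41 ft³)
B9 (56 ft³) → storage unit 9 (remaining 44 ft³)
B10 (60 ft³) → storage unit 10 (remaining 40 ft³)
B11 (51 ft³) → storage unit 11 (remaining 49 ft³)
11 storage units × 100 ft³ = 1100 ft³; used 615 ft³; unused 485 ft³.

485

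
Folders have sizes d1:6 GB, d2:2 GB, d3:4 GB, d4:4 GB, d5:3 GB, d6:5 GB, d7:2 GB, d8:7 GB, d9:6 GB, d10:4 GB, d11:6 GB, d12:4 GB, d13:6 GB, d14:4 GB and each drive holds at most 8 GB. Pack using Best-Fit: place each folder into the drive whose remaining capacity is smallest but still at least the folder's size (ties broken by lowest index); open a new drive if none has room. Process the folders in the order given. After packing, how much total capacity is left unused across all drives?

9

drive 1: place d1 (6 GB), 2 GB left
drive 1: place d2 (2 GB), 0 GB left
drive 2: place d3 (4 GB), 4 GB left
drive 2: place d4 (4 GB), 0 GB left
drive 3: place d5 (3 GB), 5 GB left
drive 3: place d6 (5 GB), 0 GB left
drive 4: place d7 (2 GB), 6 GB left
drive 5: place d8 (7 GB), 1 GB left
drive 4: place d9 (6 GB), 0 GB left
drive 6: place d10 (4 GB), 4 GB left
drive 7: place d11 (6 GB), 2 GB left
drive 6: place d12 (4 GB), 0 GB left
drive 8: place d13 (6 GB), 2 GB left
drive 9: place d14 (4 GB), 4 GB left
9 drives × 8 GB = 72 GB; used 63 GB; unused 9 GB.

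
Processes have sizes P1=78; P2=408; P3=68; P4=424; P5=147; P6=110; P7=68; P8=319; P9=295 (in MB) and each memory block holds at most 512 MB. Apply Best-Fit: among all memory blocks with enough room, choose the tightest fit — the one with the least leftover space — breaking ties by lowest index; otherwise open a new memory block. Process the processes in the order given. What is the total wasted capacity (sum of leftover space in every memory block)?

memory block 1: place P1 (78 MB), 434 MB left
memory block 1: place P2 (408 MB), 26 MB left
memory block 2: place P3 (68 MB), 444 MB left
memory block 2: place P4 (424 MB), 20 MB left
memory block 3: place P5 (147 MB), 365 MB left
memory block 3: place P6 (110 MB), 255 MB left
memory block 3: place P7 (68 MB), 187 MB left
memory block 4: place P8 (319 MB), 193 MB left
memory block 5: place P9 (295 MB), 217 MB left
5 memory blocks × 512 MB = 2560 MB; used 1917 MB; unused 643 MB.

643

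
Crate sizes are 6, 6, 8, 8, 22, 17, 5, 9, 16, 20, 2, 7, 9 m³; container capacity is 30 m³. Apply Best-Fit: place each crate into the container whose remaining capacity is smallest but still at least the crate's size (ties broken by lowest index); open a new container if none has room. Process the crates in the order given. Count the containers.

Put 6 m³ in container 1; 24 m³ remain.
Put 6 m³ in container 1; 18 m³ remain.
Put 8 m³ in container 1; 10 m³ remain.
Put 8 m³ in container 1; 2 m³ remain.
Put 22 m³ in container 2; 8 m³ remain.
Put 17 m³ in container 3; 13 m³ remain.
Put 5 m³ in container 2; 3 m³ remain.
Put 9 m³ in container 3; 4 m³ remain.
Put 16 m³ in container 4; 14 m³ remain.
Put 20 m³ in container 5; 10 m³ remain.
Put 2 m³ in container 1; 0 m³ remain.
Put 7 m³ in container 5; 3 m³ remain.
Put 9 m³ in container 4; 5 m³ remain.
Final containers: [6,6,8,8,2] [22,5] [17,9] [16,9] [20,7].

5 containers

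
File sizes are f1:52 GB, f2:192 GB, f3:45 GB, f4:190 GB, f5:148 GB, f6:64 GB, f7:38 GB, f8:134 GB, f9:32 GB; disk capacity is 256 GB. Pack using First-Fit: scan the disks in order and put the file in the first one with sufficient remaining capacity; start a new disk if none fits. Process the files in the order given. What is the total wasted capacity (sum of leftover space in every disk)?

f1 (52 GB) → disk 1 (remaining 204 GB)
f2 (192 GB) → disk 1 (remaining 12 GB)
f3 (45 GB) → disk 2 (remaining 211 GB)
f4 (190 GB) → disk 2 (remaining 21 GB)
f5 (148 GB) → disk 3 (remaining 108 GB)
f6 (64 GB) → disk 3 (remaining 44 GB)
f7 (38 GB) → disk 3 (remaining 6 GB)
f8 (134 GB) → disk 4 (remaining 122 GB)
f9 (32 GB) → disk 4 (remaining 90 GB)
4 disks × 256 GB = 1024 GB; used 895 GB; unused 129 GB.

129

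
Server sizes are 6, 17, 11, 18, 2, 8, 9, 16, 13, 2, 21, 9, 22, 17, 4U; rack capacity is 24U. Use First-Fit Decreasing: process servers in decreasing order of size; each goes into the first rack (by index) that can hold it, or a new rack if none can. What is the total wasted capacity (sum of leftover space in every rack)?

17

Sorted descending: 22, 21, 18, 17, 17, 16, 13, 11, 9, 9, 8, 6, 4, 2, 2.
rack 1: place 22U, 2U left
rack 2: place 21U, 3U left
rack 3: place 18U, 6U left
rack 4: place 17U, 7U left
rack 5: place 17U, 7U left
rack 6: place 16U, 8U left
rack 7: place 13U, 11U left
rack 7: place 11U, 0U left
rack 8: place 9U, 15U left
rack 8: place 9U, 6U left
rack 6: place 8U, 0U left
rack 3: place 6U, 0U left
rack 4: place 4U, 3U left
rack 1: place 2U, 0U left
rack 2: place 2U, 1U left
8 racks × 24U = 192U; used 175U; unused 17U.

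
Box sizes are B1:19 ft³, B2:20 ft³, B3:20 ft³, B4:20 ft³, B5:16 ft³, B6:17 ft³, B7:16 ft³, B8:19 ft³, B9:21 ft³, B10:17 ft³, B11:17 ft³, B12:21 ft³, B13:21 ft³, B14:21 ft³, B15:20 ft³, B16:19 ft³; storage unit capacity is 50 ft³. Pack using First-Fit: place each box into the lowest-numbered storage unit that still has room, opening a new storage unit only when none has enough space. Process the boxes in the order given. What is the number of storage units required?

8

B1 (19 ft³) → storage unit 1 (remaining 31 ft³)
B2 (20 ft³) → storage unit 1 (remaining 11 ft³)
B3 (20 ft³) → storage unit 2 (remaining 30 ft³)
B4 (20 ft³) → storage unit 2 (remaining 10 ft³)
B5 (16 ft³) → storage unit 3 (remaining 34 ft³)
B6 (17 ft³) → storage unit 3 (remaining 17 ft³)
B7 (16 ft³) → storage unit 3 (remaining 1 ft³)
B8 (19 ft³) → storage unit 4 (remaining 31 ft³)
B9 (21 ft³) → storage unit 4 (remaining 10 ft³)
B10 (17 ft³) → storage unit 5 (remaining 33 ft³)
B11 (17 ft³) → storage unit 5 (remaining 16 ft³)
B12 (21 ft³) → storage unit 6 (remaining 29 ft³)
B13 (21 ft³) → storage unit 6 (remaining 8 ft³)
B14 (21 ft³) → storage unit 7 (remaining 29 ft³)
B15 (20 ft³) → storage unit 7 (remaining 9 ft³)
B16 (19 ft³) → storage unit 8 (remaining 31 ft³)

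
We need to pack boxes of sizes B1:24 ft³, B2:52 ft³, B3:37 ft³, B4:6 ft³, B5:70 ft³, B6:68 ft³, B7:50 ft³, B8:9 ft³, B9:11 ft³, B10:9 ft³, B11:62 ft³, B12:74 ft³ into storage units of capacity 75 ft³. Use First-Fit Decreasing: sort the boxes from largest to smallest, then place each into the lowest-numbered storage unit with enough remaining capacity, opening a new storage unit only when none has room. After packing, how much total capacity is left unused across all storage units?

53

Sorted descending: 74, 70, 68, 62, 52, 50, 37, 24, 11, 9, 9, 6.
Put 74 ft³ in storage unit 1; 1 ft³ remain.
Put 70 ft³ in storage unit 2; 5 ft³ remain.
Put 68 ft³ in storage unit 3; 7 ft³ remain.
Put 62 ft³ in storage unit 4; 13 ft³ remain.
Put 52 ft³ in storage unit 5; 23 ft³ remain.
Put 50 ft³ in storage unit 6; 25 ft³ remain.
Put 37 ft³ in storage unit 7; 38 ft³ remain.
Put 24 ft³ in storage unit 6; 1 ft³ remain.
Put 11 ft³ in storage unit 4; 2 ft³ remain.
Put 9 ft³ in storage unit 5; 14 ft³ remain.
Put 9 ft³ in storage unit 5; 5 ft³ remain.
Put 6 ft³ in storage unit 3; 1 ft³ remain.
7 storage units × 75 ft³ = 525 ft³; used 472 ft³; unused 53 ft³.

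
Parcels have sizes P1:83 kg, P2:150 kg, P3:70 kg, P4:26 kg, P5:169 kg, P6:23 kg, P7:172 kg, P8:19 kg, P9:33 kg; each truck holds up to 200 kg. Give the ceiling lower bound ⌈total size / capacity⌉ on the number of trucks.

4 trucks

Total size = 83 + 150 + 70 + 26 + 169 + 23 + 172 + 19 + 33 = 745 kg.
⌈745 / 200⌉ = 4.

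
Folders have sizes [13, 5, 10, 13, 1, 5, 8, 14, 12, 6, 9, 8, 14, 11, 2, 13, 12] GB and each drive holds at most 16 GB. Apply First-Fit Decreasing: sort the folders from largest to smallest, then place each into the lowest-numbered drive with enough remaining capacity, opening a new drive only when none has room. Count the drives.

Sorted descending: 14, 14, 13, 13, 13, 12, 12, 11, 10, 9, 8, 8, 6, 5, 5, 2, 1.
Put 14 GB in drive 1; 2 GB remain.
Put 14 GB in drive 2; 2 GB remain.
Put 13 GB in drive 3; 3 GB remain.
Put 13 GB in drive 4; 3 GB remain.
Put 13 GB in drive 5; 3 GB remain.
Put 12 GB in drive 6; 4 GB remain.
Put 12 GB in drive 7; 4 GB remain.
Put 11 GB in drive 8; 5 GB remain.
Put 10 GB in drive 9; 6 GB remain.
Put 9 GB in drive 10; 7 GB remain.
Put 8 GB in drive 11; 8 GB remain.
Put 8 GB in drive 11; 0 GB remain.
Put 6 GB in drive 9; 0 GB remain.
Put 5 GB in drive 8; 0 GB remain.
Put 5 GB in drive 10; 2 GB remain.
Put 2 GB in drive 1; 0 GB remain.
Put 1 GB in drive 2; 1 GB remain.

11 drives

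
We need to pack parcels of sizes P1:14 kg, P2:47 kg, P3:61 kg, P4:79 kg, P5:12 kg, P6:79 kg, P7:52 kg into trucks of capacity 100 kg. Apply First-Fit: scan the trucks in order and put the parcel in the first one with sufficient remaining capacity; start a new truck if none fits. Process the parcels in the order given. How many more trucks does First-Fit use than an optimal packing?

1

First-Fit: [14,47,12] [61] [79] [79] [52] → 5 trucks.
Total size 344 kg; any packing needs at least ⌈344/100⌉ = 4 trucks.
An optimal packing achieves that bound: [79,14] [79,12] [61] [52,47] → 4 trucks.
Excess: 5 − 4 = 1.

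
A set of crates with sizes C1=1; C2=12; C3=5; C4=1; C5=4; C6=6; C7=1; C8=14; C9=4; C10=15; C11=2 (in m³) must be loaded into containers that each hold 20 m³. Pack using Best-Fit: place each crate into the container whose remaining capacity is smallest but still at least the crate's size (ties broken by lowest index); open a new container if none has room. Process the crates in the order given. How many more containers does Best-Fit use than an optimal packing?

Best-Fit: [1,12,5,1,1] [4,6] [14,4,2] [15] → 4 containers.
Total size 65 m³; any packing needs at least ⌈65/20⌉ = 4 containers.
So 4 is already optimal.

0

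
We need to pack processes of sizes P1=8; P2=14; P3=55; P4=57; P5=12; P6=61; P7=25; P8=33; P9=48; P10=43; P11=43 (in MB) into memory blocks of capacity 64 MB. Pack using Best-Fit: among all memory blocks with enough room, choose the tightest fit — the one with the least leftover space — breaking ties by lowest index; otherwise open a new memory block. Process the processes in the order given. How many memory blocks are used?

8 memory blocks

P1 (8 MB) → memory block 1 (remaining 56 MB)
P2 (14 MB) → memory block 1 (remaining 42 MB)
P3 (55 MB) → memory block 2 (remaining 9 MB)
P4 (57 MB) → memory block 3 (remaining 7 MB)
P5 (12 MB) → memory block 1 (remaining 30 MB)
P6 (61 MB) → memory block 4 (remaining 3 MB)
P7 (25 MB) → memory block 1 (remaining 5 MB)
P8 (33 MB) → memory block 5 (remaining 31 MB)
P9 (48 MB) → memory block 6 (remaining 16 MB)
P10 (43 MB) → memory block 7 (remaining 21 MB)
P11 (43 MB) → memory block 8 (remaining 21 MB)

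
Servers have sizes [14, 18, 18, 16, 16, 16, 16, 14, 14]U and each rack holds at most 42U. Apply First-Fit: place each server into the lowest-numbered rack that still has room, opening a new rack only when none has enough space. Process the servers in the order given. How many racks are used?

14U → rack 1 (remaining 28U)
18U → rack 1 (remaining 10U)
18U → rack 2 (remaining 24U)
16U → rack 2 (remaining 8U)
16U → rack 3 (remaining 26U)
16U → rack 3 (remaining 10U)
16U → rack 4 (remaining 26U)
14U → rack 4 (remaining 12U)
14U → rack 5 (remaining 28U)
Final racks: [14,18] [18,16] [16,16] [16,14] [14].

5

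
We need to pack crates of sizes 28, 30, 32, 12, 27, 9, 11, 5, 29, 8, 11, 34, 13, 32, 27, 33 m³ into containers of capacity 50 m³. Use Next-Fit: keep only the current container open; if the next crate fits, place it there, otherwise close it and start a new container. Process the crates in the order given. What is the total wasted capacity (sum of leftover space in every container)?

109

container 1: place 28 m³, 22 m³ left
container 2: place 30 m³, 20 m³ left
container 3: place 32 m³, 18 m³ left
container 3: place 12 m³, 6 m³ left
container 4: place 27 m³, 23 m³ left
container 4: place 9 m³, 14 m³ left
container 4: place 11 m³, 3 m³ left
container 5: place 5 m³, 45 m³ left
container 5: place 29 m³, 16 m³ left
container 5: place 8 m³, 8 m³ left
container 6: place 11 m³, 39 m³ left
container 6: place 34 m³, 5 m³ left
container 7: place 13 m³, 37 m³ left
container 7: place 32 m³, 5 m³ left
container 8: place 27 m³, 23 m³ left
container 9: place 33 m³, 17 m³ left
9 containers × 50 m³ = 450 m³; used 341 m³; unused 109 m³.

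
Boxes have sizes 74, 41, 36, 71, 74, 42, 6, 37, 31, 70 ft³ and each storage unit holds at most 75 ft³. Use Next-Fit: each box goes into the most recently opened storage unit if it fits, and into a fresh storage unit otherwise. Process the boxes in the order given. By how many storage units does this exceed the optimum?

Next-Fit: [74] [41] [36] [71] [74] [42,6] [37,31] [70] → 8 storage units.
Total size 482 ft³; any packing needs at least ⌈482/75⌉ = 7 storage units.
An optimal packing achieves that bound: [74] [74] [71] [70] [42,31] [41,6] [37,36] → 7 storage units.
Excess: 8 − 7 = 1.

1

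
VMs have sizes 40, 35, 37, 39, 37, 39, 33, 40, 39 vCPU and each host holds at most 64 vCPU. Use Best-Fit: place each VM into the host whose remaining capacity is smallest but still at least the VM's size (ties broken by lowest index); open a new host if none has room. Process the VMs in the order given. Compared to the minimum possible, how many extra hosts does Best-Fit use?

0

Best-Fit: [40] [35] [37] [39] [37] [39] [33] [40] [39] → 9 hosts.
9 VMs exceed 32 vCPU (half the capacity), and no two of those can share a host, so at least 9 hosts are needed.
So 9 is already optimal.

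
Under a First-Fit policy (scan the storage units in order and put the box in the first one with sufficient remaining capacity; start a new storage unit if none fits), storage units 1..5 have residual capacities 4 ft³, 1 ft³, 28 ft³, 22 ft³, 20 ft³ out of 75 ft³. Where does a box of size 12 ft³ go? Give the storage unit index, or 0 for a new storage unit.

3

Storage units with room: storage unit 3 (28 ft³), storage unit 4 (22 ft³), storage unit 5 (20 ft³).
The first with room is storage unit 3.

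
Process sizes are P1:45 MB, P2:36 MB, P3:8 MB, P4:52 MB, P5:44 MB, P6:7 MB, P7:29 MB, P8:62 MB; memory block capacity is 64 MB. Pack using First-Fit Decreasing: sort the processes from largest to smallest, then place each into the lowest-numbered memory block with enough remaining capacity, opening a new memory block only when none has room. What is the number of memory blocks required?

Sorted descending: 62, 52, 45, 44, 36, 29, 8, 7.
62 MB → memory block 1 (remaining 2 MB)
52 MB → memory block 2 (remaining 12 MB)
45 MB → memory block 3 (remaining 19 MB)
44 MB → memory block 4 (remaining 20 MB)
36 MB → memory block 5 (remaining 28 MB)
29 MB → memory block 6 (remaining 35 MB)
8 MB → memory block 2 (remaining 4 MB)
7 MB → memory block 3 (remaining 12 MB)
Final memory blocks: [62] [52,8] [45,7] [44] [36] [29].

6 memory blocks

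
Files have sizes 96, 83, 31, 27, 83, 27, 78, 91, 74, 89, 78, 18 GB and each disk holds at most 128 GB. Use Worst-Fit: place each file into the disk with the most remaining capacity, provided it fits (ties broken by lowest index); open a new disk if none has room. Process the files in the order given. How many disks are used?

96 GB → disk 1 (remaining 32 GB)
83 GB → disk 2 (remaining 45 GB)
31 GB → disk 2 (remaining 14 GB)
27 GB → disk 1 (remaining 5 GB)
83 GB → disk 3 (remaining 45 GB)
27 GB → disk 3 (remaining 18 GB)
78 GB → disk 4 (remaining 50 GB)
91 GB → disk 5 (remaining 37 GB)
74 GB → disk 6 (remaining 54 GB)
89 GB → disk 7 (remaining 39 GB)
78 GB → disk 8 (remaining 50 GB)
18 GB → disk 6 (remaining 36 GB)

8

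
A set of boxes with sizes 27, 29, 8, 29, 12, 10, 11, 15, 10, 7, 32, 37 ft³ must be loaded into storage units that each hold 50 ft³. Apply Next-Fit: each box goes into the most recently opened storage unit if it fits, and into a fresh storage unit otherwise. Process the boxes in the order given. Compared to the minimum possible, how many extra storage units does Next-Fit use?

1

Next-Fit: [27] [29,8] [29,12] [10,11,15,10] [7,32] [37] → 6 storage units.
Total size 227 ft³; any packing needs at least ⌈227/50⌉ = 5 storage units.
An optimal packing achieves that bound: [37,12] [32,15] [29,11,10] [29,10,8] [27,7] → 5 storage units.
Excess: 6 − 5 = 1.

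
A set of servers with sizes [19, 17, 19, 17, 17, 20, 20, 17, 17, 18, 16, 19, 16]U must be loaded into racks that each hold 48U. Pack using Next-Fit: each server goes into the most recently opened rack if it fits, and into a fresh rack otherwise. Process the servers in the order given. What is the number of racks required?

7

19U → rack 1 (remaining 29U)
17U → rack 1 (remaining 12U)
19U → rack 2 (remaining 29U)
17U → rack 2 (remaining 12U)
17U → rack 3 (remaining 31U)
20U → rack 3 (remaining 11U)
20U → rack 4 (remaining 28U)
17U → rack 4 (remaining 11U)
17U → rack 5 (remaining 31U)
18U → rack 5 (remaining 13U)
16U → rack 6 (remaining 32U)
19U → rack 6 (remaining 13U)
16U → rack 7 (remaining 32U)
Final racks: [19,17] [19,17] [17,20] [20,17] [17,18] [16,19] [16].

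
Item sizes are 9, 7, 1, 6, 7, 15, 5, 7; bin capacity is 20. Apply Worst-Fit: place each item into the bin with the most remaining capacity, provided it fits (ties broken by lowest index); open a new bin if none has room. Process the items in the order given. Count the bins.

Put 9 in bin 1; 11 remain.
Put 7 in bin 1; 4 remain.
Put 1 in bin 1; 3 remain.
Put 6 in bin 2; 14 remain.
Put 7 in bin 2; 7 remain.
Put 15 in bin 3; 5 remain.
Put 5 in bin 2; 2 remain.
Put 7 in bin 4; 13 remain.

4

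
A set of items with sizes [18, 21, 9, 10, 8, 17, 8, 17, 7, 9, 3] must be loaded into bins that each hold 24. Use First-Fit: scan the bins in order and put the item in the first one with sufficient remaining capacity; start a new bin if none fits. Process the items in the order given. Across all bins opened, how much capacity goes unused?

Put 18 in bin 1; 6 remain.
Put 21 in bin 2; 3 remain.
Put 9 in bin 3; 15 remain.
Put 10 in bin 3; 5 remain.
Put 8 in bin 4; 16 remain.
Put 17 in bin 5; 7 remain.
Put 8 in bin 4; 8 remain.
Put 17 in bin 6; 7 remain.
Put 7 in bin 4; 1 remain.
Put 9 in bin 7; 15 remain.
Put 3 in bin 1; 3 remain.
7 bins × 24 = 168; used 127; unused 41.

41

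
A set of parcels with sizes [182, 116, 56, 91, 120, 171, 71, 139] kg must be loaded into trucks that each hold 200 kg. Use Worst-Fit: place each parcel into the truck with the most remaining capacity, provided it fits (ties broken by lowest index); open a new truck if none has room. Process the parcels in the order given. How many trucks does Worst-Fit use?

truck 1: place 182 kg, 18 kg left
truck 2: place 116 kg, 84 kg left
truck 2: place 56 kg, 28 kg left
truck 3: place 91 kg, 109 kg left
truck 4: place 120 kg, 80 kg left
truck 5: place 171 kg, 29 kg left
truck 3: place 71 kg, 38 kg left
truck 6: place 139 kg, 61 kg left

6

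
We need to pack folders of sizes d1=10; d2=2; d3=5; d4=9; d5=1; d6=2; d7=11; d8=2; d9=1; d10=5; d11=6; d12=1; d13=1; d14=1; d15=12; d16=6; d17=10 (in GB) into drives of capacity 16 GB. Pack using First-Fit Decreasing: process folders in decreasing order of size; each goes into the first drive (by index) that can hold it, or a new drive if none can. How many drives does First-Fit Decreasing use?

6 drives

Sorted descending: 12, 11, 10, 10, 9, 6, 6, 5, 5, 2, 2, 2, 1, 1, 1, 1, 1.
Put 12 GB in drive 1; 4 GB remain.
Put 11 GB in drive 2; 5 GB remain.
Put 10 GB in drive 3; 6 GB remain.
Put 10 GB in drive 4; 6 GB remain.
Put 9 GB in drive 5; 7 GB remain.
Put 6 GB in drive 3; 0 GB remain.
Put 6 GB in drive 4; 0 GB remain.
Put 5 GB in drive 2; 0 GB remain.
Put 5 GB in drive 5; 2 GB remain.
Put 2 GB in drive 1; 2 GB remain.
Put 2 GB in drive 1; 0 GB remain.
Put 2 GB in drive 5; 0 GB remain.
Put 1 GB in drive 6; 15 GB remain.
Put 1 GB in drive 6; 14 GB remain.
Put 1 GB in drive 6; 13 GB remain.
Put 1 GB in drive 6; 12 GB remain.
Put 1 GB in drive 6; 11 GB remain.
Final drives: [12,2,2] [11,5] [10,6] [10,6] [9,5,2] [1,1,1,1,1].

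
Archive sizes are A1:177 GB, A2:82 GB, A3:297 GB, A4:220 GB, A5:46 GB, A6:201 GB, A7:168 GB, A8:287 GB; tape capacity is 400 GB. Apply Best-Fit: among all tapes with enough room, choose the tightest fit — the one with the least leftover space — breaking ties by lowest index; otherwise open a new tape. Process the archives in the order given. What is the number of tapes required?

A1 (177 GB) → tape 1 (remaining 223 GB)
A2 (82 GB) → tape 1 (remaining 141 GB)
A3 (297 GB) → tape 2 (remaining 103 GB)
A4 (220 GB) → tape 3 (remaining 180 GB)
A5 (46 GB) → tape 2 (remaining 57 GB)
A6 (201 GB) → tape 4 (remaining 199 GB)
A7 (168 GB) → tape 3 (remaining 12 GB)
A8 (287 GB) → tape 5 (remaining 113 GB)
Final tapes: [177,82] [297,46] [220,168] [201] [287].

5 tapes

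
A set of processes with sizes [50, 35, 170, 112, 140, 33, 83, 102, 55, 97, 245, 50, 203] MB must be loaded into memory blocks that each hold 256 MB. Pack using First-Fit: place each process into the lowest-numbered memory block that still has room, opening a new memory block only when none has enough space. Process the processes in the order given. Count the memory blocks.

memory block 1: place 50 MB, 206 MB left
memory block 1: place 35 MB, 171 MB left
memory block 1: place 170 MB, 1 MB left
memory block 2: place 112 MB, 144 MB left
memory block 2: place 140 MB, 4 MB left
memory block 3: place 33 MB, 223 MB left
memory block 3: place 83 MB, 140 MB left
memory block 3: place 102 MB, 38 MB left
memory block 4: place 55 MB, 201 MB left
memory block 4: place 97 MB, 104 MB left
memory block 5: place 245 MB, 11 MB left
memory block 4: place 50 MB, 54 MB left
memory block 6: place 203 MB, 53 MB left

6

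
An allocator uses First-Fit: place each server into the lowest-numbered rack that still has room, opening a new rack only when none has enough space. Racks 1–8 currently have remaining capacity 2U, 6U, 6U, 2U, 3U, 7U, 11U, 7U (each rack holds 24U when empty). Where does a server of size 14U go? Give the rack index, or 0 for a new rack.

No rack has ≥ 14U free, so a new rack is opened.

0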